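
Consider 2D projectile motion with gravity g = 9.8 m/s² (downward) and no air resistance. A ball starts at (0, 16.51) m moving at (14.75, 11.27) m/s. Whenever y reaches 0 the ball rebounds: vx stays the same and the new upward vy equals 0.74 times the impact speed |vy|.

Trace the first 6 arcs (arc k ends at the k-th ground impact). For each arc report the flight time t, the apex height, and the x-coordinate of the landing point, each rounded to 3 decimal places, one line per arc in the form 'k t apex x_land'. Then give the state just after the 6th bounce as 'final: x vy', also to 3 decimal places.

Arc 1: start y=16.510, vy=11.270 → t=3.316, apex=22.990, x_land=48.912, impact vy=-21.228
  bounce: vy ← 0.74·21.228 = 15.708
Arc 2: start y=0.000, vy=15.708 → t=3.206, apex=12.589, x_land=96.198, impact vy=-15.708
  bounce: vy ← 0.74·15.708 = 11.624
Arc 3: start y=0.000, vy=11.624 → t=2.372, apex=6.894, x_land=131.189, impact vy=-11.624
  bounce: vy ← 0.74·11.624 = 8.602
Arc 4: start y=0.000, vy=8.602 → t=1.755, apex=3.775, x_land=157.082, impact vy=-8.602
  bounce: vy ← 0.74·8.602 = 6.365
Arc 5: start y=0.000, vy=6.365 → t=1.299, apex=2.067, x_land=176.244, impact vy=-6.365
  bounce: vy ← 0.74·6.365 = 4.710
Arc 6: start y=0.000, vy=4.710 → t=0.961, apex=1.132, x_land=190.423, impact vy=-4.710
  bounce: vy ← 0.74·4.710 = 3.486

1 3.316 22.990 48.912
2 3.206 12.589 96.198
3 2.372 6.894 131.189
4 1.755 3.775 157.082
5 1.299 2.067 176.244
6 0.961 1.132 190.423
final: 190.423 3.486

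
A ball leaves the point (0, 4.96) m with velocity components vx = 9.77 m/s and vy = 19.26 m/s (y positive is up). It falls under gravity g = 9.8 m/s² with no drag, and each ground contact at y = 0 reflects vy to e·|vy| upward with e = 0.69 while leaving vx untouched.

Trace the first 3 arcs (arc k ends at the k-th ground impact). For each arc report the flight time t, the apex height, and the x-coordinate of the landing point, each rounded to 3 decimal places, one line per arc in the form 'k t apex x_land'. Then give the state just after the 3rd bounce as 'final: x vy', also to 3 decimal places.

Arc 1: start y=4.960, vy=19.260 → t=4.173, apex=23.886, x_land=40.772, impact vy=-21.637
  bounce: vy ← 0.69·21.637 = 14.930
Arc 2: start y=0.000, vy=14.930 → t=3.047, apex=11.372, x_land=70.540, impact vy=-14.930
  bounce: vy ← 0.69·14.930 = 10.301
Arc 3: start y=0.000, vy=10.301 → t=2.102, apex=5.414, x_land=91.079, impact vy=-10.301
  bounce: vy ← 0.69·10.301 = 7.108

1 4.173 23.886 40.772
2 3.047 11.372 70.540
3 2.102 5.414 91.079
final: 91.079 7.108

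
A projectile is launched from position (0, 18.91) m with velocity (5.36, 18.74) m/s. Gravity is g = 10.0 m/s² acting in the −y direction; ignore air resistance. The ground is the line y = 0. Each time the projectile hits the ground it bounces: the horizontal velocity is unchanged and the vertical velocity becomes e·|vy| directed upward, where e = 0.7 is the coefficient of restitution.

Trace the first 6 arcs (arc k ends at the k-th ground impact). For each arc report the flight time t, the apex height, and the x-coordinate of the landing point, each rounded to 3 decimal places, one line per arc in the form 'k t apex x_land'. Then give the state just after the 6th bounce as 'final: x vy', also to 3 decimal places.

1 4.575 36.469 24.520
2 3.781 17.870 44.787
3 2.647 8.756 58.973
4 1.853 4.291 68.903
5 1.297 2.102 75.855
6 0.908 1.030 80.721
final: 80.721 3.177

Arc 1: start y=18.910, vy=18.740 → t=4.575, apex=36.469, x_land=24.520, impact vy=-27.007
  bounce: vy ← 0.7·27.007 = 18.905
Arc 2: start y=0.000, vy=18.905 → t=3.781, apex=17.870, x_land=44.787, impact vy=-18.905
  bounce: vy ← 0.7·18.905 = 13.234
Arc 3: start y=0.000, vy=13.234 → t=2.647, apex=8.756, x_land=58.973, impact vy=-13.234
  bounce: vy ← 0.7·13.234 = 9.263
Arc 4: start y=0.000, vy=9.263 → t=1.853, apex=4.291, x_land=68.903, impact vy=-9.263
  bounce: vy ← 0.7·9.263 = 6.484
Arc 5: start y=0.000, vy=6.484 → t=1.297, apex=2.102, x_land=75.855, impact vy=-6.484
  bounce: vy ← 0.7·6.484 = 4.539
Arc 6: start y=0.000, vy=4.539 → t=0.908, apex=1.030, x_land=80.721, impact vy=-4.539
  bounce: vy ← 0.7·4.539 = 3.177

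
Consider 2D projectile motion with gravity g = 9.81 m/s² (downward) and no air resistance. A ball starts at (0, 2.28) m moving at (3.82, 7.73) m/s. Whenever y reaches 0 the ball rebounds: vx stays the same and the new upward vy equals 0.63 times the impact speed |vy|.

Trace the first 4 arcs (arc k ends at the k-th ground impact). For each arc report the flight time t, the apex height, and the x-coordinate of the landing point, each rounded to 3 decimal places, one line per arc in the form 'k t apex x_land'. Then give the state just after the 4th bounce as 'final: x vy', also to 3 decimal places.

1 1.830 5.326 6.990
2 1.313 2.114 12.006
3 0.827 0.839 15.165
4 0.521 0.333 17.156
final: 17.156 1.610

Arc 1: start y=2.280, vy=7.730 → t=1.830, apex=5.326, x_land=6.990, impact vy=-10.222
  bounce: vy ← 0.63·10.222 = 6.440
Arc 2: start y=0.000, vy=6.440 → t=1.313, apex=2.114, x_land=12.006, impact vy=-6.440
  bounce: vy ← 0.63·6.440 = 4.057
Arc 3: start y=0.000, vy=4.057 → t=0.827, apex=0.839, x_land=15.165, impact vy=-4.057
  bounce: vy ← 0.63·4.057 = 2.556
Arc 4: start y=0.000, vy=2.556 → t=0.521, apex=0.333, x_land=17.156, impact vy=-2.556
  bounce: vy ← 0.63·2.556 = 1.610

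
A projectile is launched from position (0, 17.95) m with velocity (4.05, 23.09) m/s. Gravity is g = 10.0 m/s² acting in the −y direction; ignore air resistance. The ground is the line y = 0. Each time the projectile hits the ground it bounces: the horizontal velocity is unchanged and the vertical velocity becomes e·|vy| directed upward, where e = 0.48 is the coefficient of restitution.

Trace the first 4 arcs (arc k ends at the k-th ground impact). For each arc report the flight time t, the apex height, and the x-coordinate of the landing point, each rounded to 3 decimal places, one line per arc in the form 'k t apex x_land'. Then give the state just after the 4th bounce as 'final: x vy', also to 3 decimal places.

Arc 1: start y=17.950, vy=23.090 → t=5.296, apex=44.607, x_land=21.448, impact vy=-29.869
  bounce: vy ← 0.48·29.869 = 14.337
Arc 2: start y=0.000, vy=14.337 → t=2.867, apex=10.278, x_land=33.061, impact vy=-14.337
  bounce: vy ← 0.48·14.337 = 6.882
Arc 3: start y=0.000, vy=6.882 → t=1.376, apex=2.368, x_land=38.636, impact vy=-6.882
  bounce: vy ← 0.48·6.882 = 3.303
Arc 4: start y=0.000, vy=3.303 → t=0.661, apex=0.546, x_land=41.311, impact vy=-3.303
  bounce: vy ← 0.48·3.303 = 1.586

1 5.296 44.607 21.448
2 2.867 10.278 33.061
3 1.376 2.368 38.636
4 0.661 0.546 41.311
final: 41.311 1.586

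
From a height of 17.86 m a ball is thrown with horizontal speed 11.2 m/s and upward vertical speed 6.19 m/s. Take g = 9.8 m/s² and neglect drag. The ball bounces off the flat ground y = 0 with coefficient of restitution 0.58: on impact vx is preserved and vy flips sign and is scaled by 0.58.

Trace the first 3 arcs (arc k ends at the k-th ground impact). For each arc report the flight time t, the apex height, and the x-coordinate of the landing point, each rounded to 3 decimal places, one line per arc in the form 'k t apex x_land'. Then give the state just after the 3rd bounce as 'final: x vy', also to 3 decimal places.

Arc 1: start y=17.860, vy=6.190 → t=2.643, apex=19.815, x_land=29.597, impact vy=-19.707
  bounce: vy ← 0.58·19.707 = 11.430
Arc 2: start y=0.000, vy=11.430 → t=2.333, apex=6.666, x_land=55.723, impact vy=-11.430
  bounce: vy ← 0.58·11.430 = 6.629
Arc 3: start y=0.000, vy=6.629 → t=1.353, apex=2.242, x_land=70.876, impact vy=-6.629
  bounce: vy ← 0.58·6.629 = 3.845

1 2.643 19.815 29.597
2 2.333 6.666 55.723
3 1.353 2.242 70.876
final: 70.876 3.845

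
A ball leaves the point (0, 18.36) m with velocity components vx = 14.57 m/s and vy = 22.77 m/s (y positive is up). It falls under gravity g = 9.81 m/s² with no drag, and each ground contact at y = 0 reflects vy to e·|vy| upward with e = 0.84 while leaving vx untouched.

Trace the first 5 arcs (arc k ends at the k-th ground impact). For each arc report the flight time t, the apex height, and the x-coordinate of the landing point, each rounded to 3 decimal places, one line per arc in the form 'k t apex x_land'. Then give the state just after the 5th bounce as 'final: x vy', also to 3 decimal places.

1 5.343 44.786 77.845
2 5.076 31.601 151.808
3 4.264 22.298 213.938
4 3.582 15.733 266.127
5 3.009 11.101 309.965
final: 309.965 12.397

Arc 1: start y=18.360, vy=22.770 → t=5.343, apex=44.786, x_land=77.845, impact vy=-29.643
  bounce: vy ← 0.84·29.643 = 24.900
Arc 2: start y=0.000, vy=24.900 → t=5.076, apex=31.601, x_land=151.808, impact vy=-24.900
  bounce: vy ← 0.84·24.900 = 20.916
Arc 3: start y=0.000, vy=20.916 → t=4.264, apex=22.298, x_land=213.938, impact vy=-20.916
  bounce: vy ← 0.84·20.916 = 17.569
Arc 4: start y=0.000, vy=17.569 → t=3.582, apex=15.733, x_land=266.127, impact vy=-17.569
  bounce: vy ← 0.84·17.569 = 14.758
Arc 5: start y=0.000, vy=14.758 → t=3.009, apex=11.101, x_land=309.965, impact vy=-14.758
  bounce: vy ← 0.84·14.758 = 12.397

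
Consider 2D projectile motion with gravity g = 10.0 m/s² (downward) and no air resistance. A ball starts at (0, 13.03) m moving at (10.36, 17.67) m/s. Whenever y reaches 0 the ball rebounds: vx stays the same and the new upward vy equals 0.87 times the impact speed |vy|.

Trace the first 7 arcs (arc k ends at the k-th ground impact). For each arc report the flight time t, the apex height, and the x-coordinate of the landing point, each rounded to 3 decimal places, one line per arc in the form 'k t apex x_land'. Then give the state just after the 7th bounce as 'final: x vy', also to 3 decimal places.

1 4.160 28.641 43.102
2 4.164 21.679 86.246
3 3.623 16.409 123.781
4 3.152 12.420 156.437
5 2.742 9.400 184.847
6 2.386 7.115 209.565
7 2.076 5.385 231.068
final: 231.068 9.029

Arc 1: start y=13.030, vy=17.670 → t=4.160, apex=28.641, x_land=43.102, impact vy=-23.934
  bounce: vy ← 0.87·23.934 = 20.822
Arc 2: start y=0.000, vy=20.822 → t=4.164, apex=21.679, x_land=86.246, impact vy=-20.822
  bounce: vy ← 0.87·20.822 = 18.116
Arc 3: start y=0.000, vy=18.116 → t=3.623, apex=16.409, x_land=123.781, impact vy=-18.116
  bounce: vy ← 0.87·18.116 = 15.761
Arc 4: start y=0.000, vy=15.761 → t=3.152, apex=12.420, x_land=156.437, impact vy=-15.761
  bounce: vy ← 0.87·15.761 = 13.712
Arc 5: start y=0.000, vy=13.712 → t=2.742, apex=9.400, x_land=184.847, impact vy=-13.712
  bounce: vy ← 0.87·13.712 = 11.929
Arc 6: start y=0.000, vy=11.929 → t=2.386, apex=7.115, x_land=209.565, impact vy=-11.929
  bounce: vy ← 0.87·11.929 = 10.378
Arc 7: start y=0.000, vy=10.378 → t=2.076, apex=5.385, x_land=231.068, impact vy=-10.378
  bounce: vy ← 0.87·10.378 = 9.029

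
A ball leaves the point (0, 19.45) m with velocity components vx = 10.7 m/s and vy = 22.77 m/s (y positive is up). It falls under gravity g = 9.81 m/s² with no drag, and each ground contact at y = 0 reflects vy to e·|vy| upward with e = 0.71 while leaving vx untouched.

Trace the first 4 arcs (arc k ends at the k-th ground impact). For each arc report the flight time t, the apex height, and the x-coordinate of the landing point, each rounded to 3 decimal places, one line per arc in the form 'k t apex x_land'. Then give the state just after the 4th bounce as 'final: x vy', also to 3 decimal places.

Arc 1: start y=19.450, vy=22.770 → t=5.379, apex=45.876, x_land=57.559, impact vy=-30.001
  bounce: vy ← 0.71·30.001 = 21.301
Arc 2: start y=0.000, vy=21.301 → t=4.343, apex=23.126, x_land=104.026, impact vy=-21.301
  bounce: vy ← 0.71·21.301 = 15.124
Arc 3: start y=0.000, vy=15.124 → t=3.083, apex=11.658, x_land=137.017, impact vy=-15.124
  bounce: vy ← 0.71·15.124 = 10.738
Arc 4: start y=0.000, vy=10.738 → t=2.189, apex=5.877, x_land=160.441, impact vy=-10.738
  bounce: vy ← 0.71·10.738 = 7.624

1 5.379 45.876 57.559
2 4.343 23.126 104.026
3 3.083 11.658 137.017
4 2.189 5.877 160.441
final: 160.441 7.624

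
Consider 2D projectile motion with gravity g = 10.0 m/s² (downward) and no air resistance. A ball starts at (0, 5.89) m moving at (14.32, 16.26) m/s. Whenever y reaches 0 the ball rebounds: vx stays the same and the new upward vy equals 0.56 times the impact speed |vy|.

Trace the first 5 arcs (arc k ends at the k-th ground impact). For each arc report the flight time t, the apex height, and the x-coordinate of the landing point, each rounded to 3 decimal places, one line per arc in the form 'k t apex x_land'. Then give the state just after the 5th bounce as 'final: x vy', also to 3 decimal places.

1 3.581 19.109 51.279
2 2.190 5.993 82.634
3 1.226 1.879 100.192
4 0.687 0.589 110.025
5 0.385 0.185 115.531
final: 115.531 1.077

Arc 1: start y=5.890, vy=16.260 → t=3.581, apex=19.109, x_land=51.279, impact vy=-19.550
  bounce: vy ← 0.56·19.550 = 10.948
Arc 2: start y=0.000, vy=10.948 → t=2.190, apex=5.993, x_land=82.634, impact vy=-10.948
  bounce: vy ← 0.56·10.948 = 6.131
Arc 3: start y=0.000, vy=6.131 → t=1.226, apex=1.879, x_land=100.192, impact vy=-6.131
  bounce: vy ← 0.56·6.131 = 3.433
Arc 4: start y=0.000, vy=3.433 → t=0.687, apex=0.589, x_land=110.025, impact vy=-3.433
  bounce: vy ← 0.56·3.433 = 1.923
Arc 5: start y=0.000, vy=1.923 → t=0.385, apex=0.185, x_land=115.531, impact vy=-1.923
  bounce: vy ← 0.56·1.923 = 1.077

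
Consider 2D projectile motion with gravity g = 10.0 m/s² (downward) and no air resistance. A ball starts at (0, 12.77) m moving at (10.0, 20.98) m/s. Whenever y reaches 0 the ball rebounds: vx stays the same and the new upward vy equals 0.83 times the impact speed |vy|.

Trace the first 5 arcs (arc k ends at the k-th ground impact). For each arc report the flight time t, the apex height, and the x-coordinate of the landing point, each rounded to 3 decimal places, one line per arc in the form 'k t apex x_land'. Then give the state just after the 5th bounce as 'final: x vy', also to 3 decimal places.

1 4.735 34.778 47.353
2 4.378 23.959 91.133
3 3.634 16.505 127.471
4 3.016 11.370 157.631
5 2.503 7.833 182.664
final: 182.664 10.389

Arc 1: start y=12.770, vy=20.980 → t=4.735, apex=34.778, x_land=47.353, impact vy=-26.373
  bounce: vy ← 0.83·26.373 = 21.890
Arc 2: start y=0.000, vy=21.890 → t=4.378, apex=23.959, x_land=91.133, impact vy=-21.890
  bounce: vy ← 0.83·21.890 = 18.169
Arc 3: start y=0.000, vy=18.169 → t=3.634, apex=16.505, x_land=127.471, impact vy=-18.169
  bounce: vy ← 0.83·18.169 = 15.080
Arc 4: start y=0.000, vy=15.080 → t=3.016, apex=11.370, x_land=157.631, impact vy=-15.080
  bounce: vy ← 0.83·15.080 = 12.516
Arc 5: start y=0.000, vy=12.516 → t=2.503, apex=7.833, x_land=182.664, impact vy=-12.516
  bounce: vy ← 0.83·12.516 = 10.389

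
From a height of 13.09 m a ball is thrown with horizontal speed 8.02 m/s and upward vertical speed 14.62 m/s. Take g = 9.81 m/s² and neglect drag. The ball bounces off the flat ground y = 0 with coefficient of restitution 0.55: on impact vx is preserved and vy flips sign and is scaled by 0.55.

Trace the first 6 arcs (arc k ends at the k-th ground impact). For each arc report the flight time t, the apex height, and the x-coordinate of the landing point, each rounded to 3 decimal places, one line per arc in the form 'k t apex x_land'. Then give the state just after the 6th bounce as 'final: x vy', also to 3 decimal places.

Arc 1: start y=13.090, vy=14.620 → t=3.702, apex=23.984, x_land=29.687, impact vy=-21.693
  bounce: vy ← 0.55·21.693 = 11.931
Arc 2: start y=0.000, vy=11.931 → t=2.432, apex=7.255, x_land=49.195, impact vy=-11.931
  bounce: vy ← 0.55·11.931 = 6.562
Arc 3: start y=0.000, vy=6.562 → t=1.338, apex=2.195, x_land=59.924, impact vy=-6.562
  bounce: vy ← 0.55·6.562 = 3.609
Arc 4: start y=0.000, vy=3.609 → t=0.736, apex=0.664, x_land=65.825, impact vy=-3.609
  bounce: vy ← 0.55·3.609 = 1.985
Arc 5: start y=0.000, vy=1.985 → t=0.405, apex=0.201, x_land=69.071, impact vy=-1.985
  bounce: vy ← 0.55·1.985 = 1.092
Arc 6: start y=0.000, vy=1.092 → t=0.223, apex=0.061, x_land=70.856, impact vy=-1.092
  bounce: vy ← 0.55·1.092 = 0.600

1 3.702 23.984 29.687
2 2.432 7.255 49.195
3 1.338 2.195 59.924
4 0.736 0.664 65.825
5 0.405 0.201 69.071
6 0.223 0.061 70.856
final: 70.856 0.600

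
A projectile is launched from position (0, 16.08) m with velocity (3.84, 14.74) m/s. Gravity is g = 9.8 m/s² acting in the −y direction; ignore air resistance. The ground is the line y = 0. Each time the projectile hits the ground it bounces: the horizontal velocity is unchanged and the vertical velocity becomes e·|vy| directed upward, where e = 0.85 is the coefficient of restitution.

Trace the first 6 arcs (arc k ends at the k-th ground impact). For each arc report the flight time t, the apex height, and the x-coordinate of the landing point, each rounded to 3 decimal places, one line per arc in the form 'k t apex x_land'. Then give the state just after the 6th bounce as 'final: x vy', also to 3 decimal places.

1 3.859 27.165 14.817
2 4.003 19.627 30.188
3 3.402 14.180 43.253
4 2.892 10.245 54.358
5 2.458 7.402 63.797
6 2.089 5.348 71.821
final: 71.821 8.703

Arc 1: start y=16.080, vy=14.740 → t=3.859, apex=27.165, x_land=14.817, impact vy=-23.075
  bounce: vy ← 0.85·23.075 = 19.613
Arc 2: start y=0.000, vy=19.613 → t=4.003, apex=19.627, x_land=30.188, impact vy=-19.613
  bounce: vy ← 0.85·19.613 = 16.671
Arc 3: start y=0.000, vy=16.671 → t=3.402, apex=14.180, x_land=43.253, impact vy=-16.671
  bounce: vy ← 0.85·16.671 = 14.171
Arc 4: start y=0.000, vy=14.171 → t=2.892, apex=10.245, x_land=54.358, impact vy=-14.171
  bounce: vy ← 0.85·14.171 = 12.045
Arc 5: start y=0.000, vy=12.045 → t=2.458, apex=7.402, x_land=63.797, impact vy=-12.045
  bounce: vy ← 0.85·12.045 = 10.238
Arc 6: start y=0.000, vy=10.238 → t=2.089, apex=5.348, x_land=71.821, impact vy=-10.238
  bounce: vy ← 0.85·10.238 = 8.703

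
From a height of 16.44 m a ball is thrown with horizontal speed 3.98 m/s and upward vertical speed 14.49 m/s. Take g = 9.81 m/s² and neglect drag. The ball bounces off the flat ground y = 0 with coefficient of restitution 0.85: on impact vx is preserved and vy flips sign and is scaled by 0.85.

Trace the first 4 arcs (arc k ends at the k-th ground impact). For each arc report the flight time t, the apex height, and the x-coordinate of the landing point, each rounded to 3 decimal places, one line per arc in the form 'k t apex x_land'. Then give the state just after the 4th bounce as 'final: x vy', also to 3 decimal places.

1 3.829 27.141 15.241
2 3.999 19.610 31.157
3 3.399 14.168 44.685
4 2.889 10.236 56.184
final: 56.184 12.046

Arc 1: start y=16.440, vy=14.490 → t=3.829, apex=27.141, x_land=15.241, impact vy=-23.076
  bounce: vy ← 0.85·23.076 = 19.615
Arc 2: start y=0.000, vy=19.615 → t=3.999, apex=19.610, x_land=31.157, impact vy=-19.615
  bounce: vy ← 0.85·19.615 = 16.673
Arc 3: start y=0.000, vy=16.673 → t=3.399, apex=14.168, x_land=44.685, impact vy=-16.673
  bounce: vy ← 0.85·16.673 = 14.172
Arc 4: start y=0.000, vy=14.172 → t=2.889, apex=10.236, x_land=56.184, impact vy=-14.172
  bounce: vy ← 0.85·14.172 = 12.046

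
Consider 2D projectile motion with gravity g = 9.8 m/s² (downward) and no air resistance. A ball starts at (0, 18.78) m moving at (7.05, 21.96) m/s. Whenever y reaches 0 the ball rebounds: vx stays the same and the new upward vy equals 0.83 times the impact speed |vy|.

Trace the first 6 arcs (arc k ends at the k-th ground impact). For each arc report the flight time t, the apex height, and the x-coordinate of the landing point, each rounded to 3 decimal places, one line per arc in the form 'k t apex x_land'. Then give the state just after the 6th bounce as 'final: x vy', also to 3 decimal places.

1 5.216 43.384 36.775
2 4.939 29.887 71.598
3 4.100 20.589 100.501
4 3.403 14.184 124.491
5 2.824 9.771 144.402
6 2.344 6.732 160.928
final: 160.928 9.534

Arc 1: start y=18.780, vy=21.960 → t=5.216, apex=43.384, x_land=36.775, impact vy=-29.160
  bounce: vy ← 0.83·29.160 = 24.203
Arc 2: start y=0.000, vy=24.203 → t=4.939, apex=29.887, x_land=71.598, impact vy=-24.203
  bounce: vy ← 0.83·24.203 = 20.089
Arc 3: start y=0.000, vy=20.089 → t=4.100, apex=20.589, x_land=100.501, impact vy=-20.089
  bounce: vy ← 0.83·20.089 = 16.674
Arc 4: start y=0.000, vy=16.674 → t=3.403, apex=14.184, x_land=124.491, impact vy=-16.674
  bounce: vy ← 0.83·16.674 = 13.839
Arc 5: start y=0.000, vy=13.839 → t=2.824, apex=9.771, x_land=144.402, impact vy=-13.839
  bounce: vy ← 0.83·13.839 = 11.486
Arc 6: start y=0.000, vy=11.486 → t=2.344, apex=6.732, x_land=160.928, impact vy=-11.486
  bounce: vy ← 0.83·11.486 = 9.534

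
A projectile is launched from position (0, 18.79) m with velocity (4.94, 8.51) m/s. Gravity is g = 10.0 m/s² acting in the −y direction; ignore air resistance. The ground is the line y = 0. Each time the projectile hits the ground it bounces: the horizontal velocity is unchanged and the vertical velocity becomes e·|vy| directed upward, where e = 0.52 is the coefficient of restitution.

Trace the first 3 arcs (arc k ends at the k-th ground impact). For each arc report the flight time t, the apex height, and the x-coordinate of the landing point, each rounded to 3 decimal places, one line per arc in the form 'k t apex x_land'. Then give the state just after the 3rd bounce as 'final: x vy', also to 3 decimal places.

Arc 1: start y=18.790, vy=8.510 → t=2.968, apex=22.411, x_land=14.663, impact vy=-21.171
  bounce: vy ← 0.52·21.171 = 11.009
Arc 2: start y=0.000, vy=11.009 → t=2.202, apex=6.060, x_land=25.539, impact vy=-11.009
  bounce: vy ← 0.52·11.009 = 5.725
Arc 3: start y=0.000, vy=5.725 → t=1.145, apex=1.639, x_land=31.195, impact vy=-5.725
  bounce: vy ← 0.52·5.725 = 2.977

1 2.968 22.411 14.663
2 2.202 6.060 25.539
3 1.145 1.639 31.195
final: 31.195 2.977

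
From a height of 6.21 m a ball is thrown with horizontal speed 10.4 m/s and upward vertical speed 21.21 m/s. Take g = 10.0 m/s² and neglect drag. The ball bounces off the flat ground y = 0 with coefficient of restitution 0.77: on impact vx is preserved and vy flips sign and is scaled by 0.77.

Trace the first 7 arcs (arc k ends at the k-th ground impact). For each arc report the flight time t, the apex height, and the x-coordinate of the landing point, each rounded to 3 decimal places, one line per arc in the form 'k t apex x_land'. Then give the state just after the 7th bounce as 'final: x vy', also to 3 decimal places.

1 4.517 28.703 46.976
2 3.690 17.018 85.350
3 2.841 10.090 114.898
4 2.188 5.982 137.650
5 1.685 3.547 155.169
6 1.297 2.103 168.658
7 0.999 1.247 179.045
final: 179.045 3.845

Arc 1: start y=6.210, vy=21.210 → t=4.517, apex=28.703, x_land=46.976, impact vy=-23.960
  bounce: vy ← 0.77·23.960 = 18.449
Arc 2: start y=0.000, vy=18.449 → t=3.690, apex=17.018, x_land=85.350, impact vy=-18.449
  bounce: vy ← 0.77·18.449 = 14.206
Arc 3: start y=0.000, vy=14.206 → t=2.841, apex=10.090, x_land=114.898, impact vy=-14.206
  bounce: vy ← 0.77·14.206 = 10.938
Arc 4: start y=0.000, vy=10.938 → t=2.188, apex=5.982, x_land=137.650, impact vy=-10.938
  bounce: vy ← 0.77·10.938 = 8.423
Arc 5: start y=0.000, vy=8.423 → t=1.685, apex=3.547, x_land=155.169, impact vy=-8.423
  bounce: vy ← 0.77·8.423 = 6.485
Arc 6: start y=0.000, vy=6.485 → t=1.297, apex=2.103, x_land=168.658, impact vy=-6.485
  bounce: vy ← 0.77·6.485 = 4.994
Arc 7: start y=0.000, vy=4.994 → t=0.999, apex=1.247, x_land=179.045, impact vy=-4.994
  bounce: vy ← 0.77·4.994 = 3.845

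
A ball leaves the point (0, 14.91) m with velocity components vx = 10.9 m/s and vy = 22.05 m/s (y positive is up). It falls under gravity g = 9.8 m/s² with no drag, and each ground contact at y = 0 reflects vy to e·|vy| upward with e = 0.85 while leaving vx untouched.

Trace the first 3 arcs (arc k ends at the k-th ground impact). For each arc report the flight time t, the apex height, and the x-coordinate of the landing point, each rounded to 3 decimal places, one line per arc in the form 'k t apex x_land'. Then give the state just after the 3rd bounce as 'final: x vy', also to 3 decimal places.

Arc 1: start y=14.910, vy=22.050 → t=5.097, apex=39.716, x_land=55.557, impact vy=-27.901
  bounce: vy ← 0.85·27.901 = 23.715
Arc 2: start y=0.000, vy=23.715 → t=4.840, apex=28.695, x_land=108.312, impact vy=-23.715
  bounce: vy ← 0.85·23.715 = 20.158
Arc 3: start y=0.000, vy=20.158 → t=4.114, apex=20.732, x_land=153.153, impact vy=-20.158
  bounce: vy ← 0.85·20.158 = 17.134

1 5.097 39.716 55.557
2 4.840 28.695 108.312
3 4.114 20.732 153.153
final: 153.153 17.134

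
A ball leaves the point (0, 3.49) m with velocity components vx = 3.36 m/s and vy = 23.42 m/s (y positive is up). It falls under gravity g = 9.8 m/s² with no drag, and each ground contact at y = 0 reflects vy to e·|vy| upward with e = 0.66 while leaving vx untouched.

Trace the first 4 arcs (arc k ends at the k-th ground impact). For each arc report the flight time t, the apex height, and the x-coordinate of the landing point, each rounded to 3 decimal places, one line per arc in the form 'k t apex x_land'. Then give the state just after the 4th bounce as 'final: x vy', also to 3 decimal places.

1 4.924 31.475 16.545
2 3.345 13.710 27.786
3 2.208 5.972 35.205
4 1.457 2.601 40.102
final: 40.102 4.713

Arc 1: start y=3.490, vy=23.420 → t=4.924, apex=31.475, x_land=16.545, impact vy=-24.837
  bounce: vy ← 0.66·24.837 = 16.393
Arc 2: start y=0.000, vy=16.393 → t=3.345, apex=13.710, x_land=27.786, impact vy=-16.393
  bounce: vy ← 0.66·16.393 = 10.819
Arc 3: start y=0.000, vy=10.819 → t=2.208, apex=5.972, x_land=35.205, impact vy=-10.819
  bounce: vy ← 0.66·10.819 = 7.141
Arc 4: start y=0.000, vy=7.141 → t=1.457, apex=2.601, x_land=40.102, impact vy=-7.141
  bounce: vy ← 0.66·7.141 = 4.713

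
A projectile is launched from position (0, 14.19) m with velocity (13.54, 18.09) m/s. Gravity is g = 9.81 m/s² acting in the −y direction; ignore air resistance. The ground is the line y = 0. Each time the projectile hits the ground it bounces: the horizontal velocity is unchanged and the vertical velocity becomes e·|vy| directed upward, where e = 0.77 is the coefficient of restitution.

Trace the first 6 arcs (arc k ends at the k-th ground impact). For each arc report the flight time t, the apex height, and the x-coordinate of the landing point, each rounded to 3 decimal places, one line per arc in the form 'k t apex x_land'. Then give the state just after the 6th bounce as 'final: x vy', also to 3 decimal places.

1 4.353 30.869 58.936
2 3.863 18.302 111.246
3 2.975 10.852 151.524
4 2.291 6.434 182.539
5 1.764 3.815 206.420
6 1.358 2.262 224.808
final: 224.808 5.129

Arc 1: start y=14.190, vy=18.090 → t=4.353, apex=30.869, x_land=58.936, impact vy=-24.610
  bounce: vy ← 0.77·24.610 = 18.950
Arc 2: start y=0.000, vy=18.950 → t=3.863, apex=18.302, x_land=111.246, impact vy=-18.950
  bounce: vy ← 0.77·18.950 = 14.591
Arc 3: start y=0.000, vy=14.591 → t=2.975, apex=10.852, x_land=151.524, impact vy=-14.591
  bounce: vy ← 0.77·14.591 = 11.235
Arc 4: start y=0.000, vy=11.235 → t=2.291, apex=6.434, x_land=182.539, impact vy=-11.235
  bounce: vy ← 0.77·11.235 = 8.651
Arc 5: start y=0.000, vy=8.651 → t=1.764, apex=3.815, x_land=206.420, impact vy=-8.651
  bounce: vy ← 0.77·8.651 = 6.661
Arc 6: start y=0.000, vy=6.661 → t=1.358, apex=2.262, x_land=224.808, impact vy=-6.661
  bounce: vy ← 0.77·6.661 = 5.129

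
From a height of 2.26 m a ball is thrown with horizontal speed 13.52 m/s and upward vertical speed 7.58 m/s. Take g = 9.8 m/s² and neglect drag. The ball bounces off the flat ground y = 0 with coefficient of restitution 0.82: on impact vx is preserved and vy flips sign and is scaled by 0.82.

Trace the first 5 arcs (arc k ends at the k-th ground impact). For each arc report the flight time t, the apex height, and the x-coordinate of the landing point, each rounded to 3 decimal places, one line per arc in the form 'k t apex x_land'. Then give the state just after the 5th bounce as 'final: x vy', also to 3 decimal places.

Arc 1: start y=2.260, vy=7.580 → t=1.803, apex=5.191, x_land=24.374, impact vy=-10.087
  bounce: vy ← 0.82·10.087 = 8.272
Arc 2: start y=0.000, vy=8.272 → t=1.688, apex=3.491, x_land=47.196, impact vy=-8.272
  bounce: vy ← 0.82·8.272 = 6.783
Arc 3: start y=0.000, vy=6.783 → t=1.384, apex=2.347, x_land=65.911, impact vy=-6.783
  bounce: vy ← 0.82·6.783 = 5.562
Arc 4: start y=0.000, vy=5.562 → t=1.135, apex=1.578, x_land=81.257, impact vy=-5.562
  bounce: vy ← 0.82·5.562 = 4.561
Arc 5: start y=0.000, vy=4.561 → t=0.931, apex=1.061, x_land=93.841, impact vy=-4.561
  bounce: vy ← 0.82·4.561 = 3.740

1 1.803 5.191 24.374
2 1.688 3.491 47.196
3 1.384 2.347 65.911
4 1.135 1.578 81.257
5 0.931 1.061 93.841
final: 93.841 3.740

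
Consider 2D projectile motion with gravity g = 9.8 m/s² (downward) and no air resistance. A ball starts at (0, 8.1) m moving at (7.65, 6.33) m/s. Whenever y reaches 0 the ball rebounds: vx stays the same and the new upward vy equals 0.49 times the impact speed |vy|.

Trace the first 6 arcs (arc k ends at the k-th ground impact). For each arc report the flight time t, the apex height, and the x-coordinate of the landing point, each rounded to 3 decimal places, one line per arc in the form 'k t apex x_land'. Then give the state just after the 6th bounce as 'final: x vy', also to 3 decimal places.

Arc 1: start y=8.100, vy=6.330 → t=2.085, apex=10.144, x_land=15.948, impact vy=-14.101
  bounce: vy ← 0.49·14.101 = 6.909
Arc 2: start y=0.000, vy=6.909 → t=1.410, apex=2.436, x_land=26.735, impact vy=-6.909
  bounce: vy ← 0.49·6.909 = 3.386
Arc 3: start y=0.000, vy=3.386 → t=0.691, apex=0.585, x_land=32.021, impact vy=-3.386
  bounce: vy ← 0.49·3.386 = 1.659
Arc 4: start y=0.000, vy=1.659 → t=0.339, apex=0.140, x_land=34.611, impact vy=-1.659
  bounce: vy ← 0.49·1.659 = 0.813
Arc 5: start y=0.000, vy=0.813 → t=0.166, apex=0.034, x_land=35.880, impact vy=-0.813
  bounce: vy ← 0.49·0.813 = 0.398
Arc 6: start y=0.000, vy=0.398 → t=0.081, apex=0.008, x_land=36.502, impact vy=-0.398
  bounce: vy ← 0.49·0.398 = 0.195

1 2.085 10.144 15.948
2 1.410 2.436 26.735
3 0.691 0.585 32.021
4 0.339 0.140 34.611
5 0.166 0.034 35.880
6 0.081 0.008 36.502
final: 36.502 0.195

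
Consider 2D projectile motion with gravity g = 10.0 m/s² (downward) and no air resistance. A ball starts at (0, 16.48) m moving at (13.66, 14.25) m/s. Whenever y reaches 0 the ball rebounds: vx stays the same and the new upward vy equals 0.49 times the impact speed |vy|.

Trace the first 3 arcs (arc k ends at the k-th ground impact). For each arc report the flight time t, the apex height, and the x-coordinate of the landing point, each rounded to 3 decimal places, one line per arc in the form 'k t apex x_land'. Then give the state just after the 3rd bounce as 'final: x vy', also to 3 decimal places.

1 3.733 26.633 50.992
2 2.262 6.395 81.888
3 1.108 1.535 97.027
final: 97.027 2.715

Arc 1: start y=16.480, vy=14.250 → t=3.733, apex=26.633, x_land=50.992, impact vy=-23.079
  bounce: vy ← 0.49·23.079 = 11.309
Arc 2: start y=0.000, vy=11.309 → t=2.262, apex=6.395, x_land=81.888, impact vy=-11.309
  bounce: vy ← 0.49·11.309 = 5.541
Arc 3: start y=0.000, vy=5.541 → t=1.108, apex=1.535, x_land=97.027, impact vy=-5.541
  bounce: vy ← 0.49·5.541 = 2.715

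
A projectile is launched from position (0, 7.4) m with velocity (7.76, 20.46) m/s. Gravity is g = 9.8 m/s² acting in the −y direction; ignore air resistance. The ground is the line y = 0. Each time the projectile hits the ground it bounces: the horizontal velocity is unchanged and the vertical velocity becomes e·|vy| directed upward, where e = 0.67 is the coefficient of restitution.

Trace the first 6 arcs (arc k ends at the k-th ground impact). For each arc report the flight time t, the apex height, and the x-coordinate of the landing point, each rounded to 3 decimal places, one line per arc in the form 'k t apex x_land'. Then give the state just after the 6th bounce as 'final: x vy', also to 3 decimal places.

Arc 1: start y=7.400, vy=20.460 → t=4.510, apex=28.758, x_land=35.000, impact vy=-23.741
  bounce: vy ← 0.67·23.741 = 15.907
Arc 2: start y=0.000, vy=15.907 → t=3.246, apex=12.909, x_land=60.191, impact vy=-15.907
  bounce: vy ← 0.67·15.907 = 10.657
Arc 3: start y=0.000, vy=10.657 → t=2.175, apex=5.795, x_land=77.069, impact vy=-10.657
  bounce: vy ← 0.67·10.657 = 7.141
Arc 4: start y=0.000, vy=7.141 → t=1.457, apex=2.601, x_land=88.378, impact vy=-7.141
  bounce: vy ← 0.67·7.141 = 4.784
Arc 5: start y=0.000, vy=4.784 → t=0.976, apex=1.168, x_land=95.954, impact vy=-4.784
  bounce: vy ← 0.67·4.784 = 3.205
Arc 6: start y=0.000, vy=3.205 → t=0.654, apex=0.524, x_land=101.030, impact vy=-3.205
  bounce: vy ← 0.67·3.205 = 2.148

1 4.510 28.758 35.000
2 3.246 12.909 60.191
3 2.175 5.795 77.069
4 1.457 2.601 88.378
5 0.976 1.168 95.954
6 0.654 0.524 101.030
final: 101.030 2.148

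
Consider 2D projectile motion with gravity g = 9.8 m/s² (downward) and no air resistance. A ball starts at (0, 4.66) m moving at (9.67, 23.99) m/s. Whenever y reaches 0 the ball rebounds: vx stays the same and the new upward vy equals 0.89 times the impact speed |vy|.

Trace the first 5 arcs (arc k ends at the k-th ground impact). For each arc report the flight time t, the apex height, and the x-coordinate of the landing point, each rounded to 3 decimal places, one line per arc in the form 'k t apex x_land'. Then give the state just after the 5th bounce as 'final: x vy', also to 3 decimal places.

Arc 1: start y=4.660, vy=23.990 → t=5.083, apex=34.023, x_land=49.153, impact vy=-25.824
  bounce: vy ← 0.89·25.824 = 22.983
Arc 2: start y=0.000, vy=22.983 → t=4.690, apex=26.950, x_land=94.509, impact vy=-22.983
  bounce: vy ← 0.89·22.983 = 20.455
Arc 3: start y=0.000, vy=20.455 → t=4.174, apex=21.347, x_land=134.876, impact vy=-20.455
  bounce: vy ← 0.89·20.455 = 18.205
Arc 4: start y=0.000, vy=18.205 → t=3.715, apex=16.909, x_land=170.803, impact vy=-18.205
  bounce: vy ← 0.89·18.205 = 16.202
Arc 5: start y=0.000, vy=16.202 → t=3.307, apex=13.394, x_land=202.777, impact vy=-16.202
  bounce: vy ← 0.89·16.202 = 14.420

1 5.083 34.023 49.153
2 4.690 26.950 94.509
3 4.174 21.347 134.876
4 3.715 16.909 170.803
5 3.307 13.394 202.777
final: 202.777 14.420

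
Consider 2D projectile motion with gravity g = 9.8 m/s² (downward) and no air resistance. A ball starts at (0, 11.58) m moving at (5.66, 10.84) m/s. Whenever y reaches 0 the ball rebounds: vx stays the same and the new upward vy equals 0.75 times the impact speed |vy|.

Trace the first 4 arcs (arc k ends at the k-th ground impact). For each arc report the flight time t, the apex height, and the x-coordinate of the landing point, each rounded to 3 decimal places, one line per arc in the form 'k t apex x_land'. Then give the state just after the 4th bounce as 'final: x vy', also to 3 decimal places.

1 3.000 17.575 16.980
2 2.841 9.886 33.059
3 2.131 5.561 45.118
4 1.598 3.128 54.163
final: 54.163 5.873

Arc 1: start y=11.580, vy=10.840 → t=3.000, apex=17.575, x_land=16.980, impact vy=-18.560
  bounce: vy ← 0.75·18.560 = 13.920
Arc 2: start y=0.000, vy=13.920 → t=2.841, apex=9.886, x_land=33.059, impact vy=-13.920
  bounce: vy ← 0.75·13.920 = 10.440
Arc 3: start y=0.000, vy=10.440 → t=2.131, apex=5.561, x_land=45.118, impact vy=-10.440
  bounce: vy ← 0.75·10.440 = 7.830
Arc 4: start y=0.000, vy=7.830 → t=1.598, apex=3.128, x_land=54.163, impact vy=-7.830
  bounce: vy ← 0.75·7.830 = 5.873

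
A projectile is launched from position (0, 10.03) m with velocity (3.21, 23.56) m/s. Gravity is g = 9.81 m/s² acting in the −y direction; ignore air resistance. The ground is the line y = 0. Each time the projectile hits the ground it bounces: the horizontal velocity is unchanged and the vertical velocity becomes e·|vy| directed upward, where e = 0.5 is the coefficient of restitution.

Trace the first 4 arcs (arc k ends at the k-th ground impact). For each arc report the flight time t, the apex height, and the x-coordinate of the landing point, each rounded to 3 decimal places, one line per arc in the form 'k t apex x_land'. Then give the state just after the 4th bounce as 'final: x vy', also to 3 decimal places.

Arc 1: start y=10.030, vy=23.560 → t=5.197, apex=38.321, x_land=16.682, impact vy=-27.420
  bounce: vy ← 0.5·27.420 = 13.710
Arc 2: start y=0.000, vy=13.710 → t=2.795, apex=9.580, x_land=25.654, impact vy=-13.710
  bounce: vy ← 0.5·13.710 = 6.855
Arc 3: start y=0.000, vy=6.855 → t=1.398, apex=2.395, x_land=30.140, impact vy=-6.855
  bounce: vy ← 0.5·6.855 = 3.428
Arc 4: start y=0.000, vy=3.428 → t=0.699, apex=0.599, x_land=32.383, impact vy=-3.428
  bounce: vy ← 0.5·3.428 = 1.714

1 5.197 38.321 16.682
2 2.795 9.580 25.654
3 1.398 2.395 30.140
4 0.699 0.599 32.383
final: 32.383 1.714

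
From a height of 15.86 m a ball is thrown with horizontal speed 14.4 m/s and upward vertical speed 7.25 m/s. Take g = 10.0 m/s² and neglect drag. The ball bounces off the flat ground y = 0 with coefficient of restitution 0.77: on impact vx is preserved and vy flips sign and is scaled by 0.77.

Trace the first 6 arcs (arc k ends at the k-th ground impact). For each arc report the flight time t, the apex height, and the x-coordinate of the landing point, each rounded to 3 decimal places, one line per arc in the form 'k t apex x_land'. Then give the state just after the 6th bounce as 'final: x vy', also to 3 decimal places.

Arc 1: start y=15.860, vy=7.250 → t=2.648, apex=18.488, x_land=38.130, impact vy=-19.229
  bounce: vy ← 0.77·19.229 = 14.806
Arc 2: start y=0.000, vy=14.806 → t=2.961, apex=10.962, x_land=80.773, impact vy=-14.806
  bounce: vy ← 0.77·14.806 = 11.401
Arc 3: start y=0.000, vy=11.401 → t=2.280, apex=6.499, x_land=113.608, impact vy=-11.401
  bounce: vy ← 0.77·11.401 = 8.779
Arc 4: start y=0.000, vy=8.779 → t=1.756, apex=3.853, x_land=138.890, impact vy=-8.779
  bounce: vy ← 0.77·8.779 = 6.760
Arc 5: start y=0.000, vy=6.760 → t=1.352, apex=2.285, x_land=158.358, impact vy=-6.760
  bounce: vy ← 0.77·6.760 = 5.205
Arc 6: start y=0.000, vy=5.205 → t=1.041, apex=1.355, x_land=173.348, impact vy=-5.205
  bounce: vy ← 0.77·5.205 = 4.008

1 2.648 18.488 38.130
2 2.961 10.962 80.773
3 2.280 6.499 113.608
4 1.756 3.853 138.890
5 1.352 2.285 158.358
6 1.041 1.355 173.348
final: 173.348 4.008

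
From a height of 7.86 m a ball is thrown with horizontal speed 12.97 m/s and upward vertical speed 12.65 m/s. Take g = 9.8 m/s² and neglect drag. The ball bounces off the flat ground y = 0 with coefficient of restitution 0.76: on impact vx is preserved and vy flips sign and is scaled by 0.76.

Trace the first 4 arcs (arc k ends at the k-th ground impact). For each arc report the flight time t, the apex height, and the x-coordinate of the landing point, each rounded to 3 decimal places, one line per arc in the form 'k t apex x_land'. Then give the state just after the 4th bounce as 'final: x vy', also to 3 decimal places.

1 3.099 16.024 40.197
2 2.749 9.256 75.848
3 2.089 5.346 102.943
4 1.588 3.088 123.535
final: 123.535 5.913

Arc 1: start y=7.860, vy=12.650 → t=3.099, apex=16.024, x_land=40.197, impact vy=-17.722
  bounce: vy ← 0.76·17.722 = 13.469
Arc 2: start y=0.000, vy=13.469 → t=2.749, apex=9.256, x_land=75.848, impact vy=-13.469
  bounce: vy ← 0.76·13.469 = 10.236
Arc 3: start y=0.000, vy=10.236 → t=2.089, apex=5.346, x_land=102.943, impact vy=-10.236
  bounce: vy ← 0.76·10.236 = 7.780
Arc 4: start y=0.000, vy=7.780 → t=1.588, apex=3.088, x_land=123.535, impact vy=-7.780
  bounce: vy ← 0.76·7.780 = 5.913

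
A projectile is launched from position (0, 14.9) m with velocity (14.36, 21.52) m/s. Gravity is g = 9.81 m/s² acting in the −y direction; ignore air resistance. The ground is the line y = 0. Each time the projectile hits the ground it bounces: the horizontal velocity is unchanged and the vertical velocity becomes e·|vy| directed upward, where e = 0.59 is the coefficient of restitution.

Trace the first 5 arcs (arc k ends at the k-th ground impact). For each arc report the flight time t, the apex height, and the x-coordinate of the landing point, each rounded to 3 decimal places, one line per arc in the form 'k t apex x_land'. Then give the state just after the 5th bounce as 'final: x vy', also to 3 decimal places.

1 4.995 38.504 71.735
2 3.306 13.403 119.210
3 1.951 4.666 147.221
4 1.151 1.624 163.747
5 0.679 0.565 173.498
final: 173.498 1.965

Arc 1: start y=14.900, vy=21.520 → t=4.995, apex=38.504, x_land=71.735, impact vy=-27.485
  bounce: vy ← 0.59·27.485 = 16.216
Arc 2: start y=0.000, vy=16.216 → t=3.306, apex=13.403, x_land=119.210, impact vy=-16.216
  bounce: vy ← 0.59·16.216 = 9.568
Arc 3: start y=0.000, vy=9.568 → t=1.951, apex=4.666, x_land=147.221, impact vy=-9.568
  bounce: vy ← 0.59·9.568 = 5.645
Arc 4: start y=0.000, vy=5.645 → t=1.151, apex=1.624, x_land=163.747, impact vy=-5.645
  bounce: vy ← 0.59·5.645 = 3.331
Arc 5: start y=0.000, vy=3.331 → t=0.679, apex=0.565, x_land=173.498, impact vy=-3.331
  bounce: vy ← 0.59·3.331 = 1.965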